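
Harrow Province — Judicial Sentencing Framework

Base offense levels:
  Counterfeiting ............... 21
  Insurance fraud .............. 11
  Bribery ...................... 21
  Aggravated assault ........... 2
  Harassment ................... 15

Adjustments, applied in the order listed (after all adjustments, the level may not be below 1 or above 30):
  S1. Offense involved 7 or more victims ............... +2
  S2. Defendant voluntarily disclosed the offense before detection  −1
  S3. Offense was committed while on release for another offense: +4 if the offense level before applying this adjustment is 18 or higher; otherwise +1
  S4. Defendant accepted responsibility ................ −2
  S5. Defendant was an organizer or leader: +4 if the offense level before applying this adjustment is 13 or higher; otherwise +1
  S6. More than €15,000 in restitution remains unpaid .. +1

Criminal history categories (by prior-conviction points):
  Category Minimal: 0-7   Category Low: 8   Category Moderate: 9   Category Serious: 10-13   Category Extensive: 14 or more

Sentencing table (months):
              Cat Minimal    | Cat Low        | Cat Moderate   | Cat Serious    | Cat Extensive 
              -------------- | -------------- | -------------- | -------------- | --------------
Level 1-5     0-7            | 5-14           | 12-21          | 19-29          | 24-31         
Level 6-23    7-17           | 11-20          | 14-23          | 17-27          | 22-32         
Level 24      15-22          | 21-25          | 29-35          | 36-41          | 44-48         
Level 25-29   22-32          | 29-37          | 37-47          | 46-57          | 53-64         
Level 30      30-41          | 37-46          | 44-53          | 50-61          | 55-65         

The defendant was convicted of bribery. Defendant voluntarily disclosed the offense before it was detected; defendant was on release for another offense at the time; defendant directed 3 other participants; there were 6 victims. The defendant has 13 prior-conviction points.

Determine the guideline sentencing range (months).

46-57 months

Base offense level for bribery: 21.
S2 applies: 21 − 1 = 20.
S3 applies (level before this adjustment is 20 ≥ 18, so +4): 20 + 4 = 24.
S4 does not apply.
S5 applies (level before this adjustment is 24 ≥ 13, so +4): 24 + 4 = 28.
S6 does not apply.
Final offense level: 28.
Criminal history: 13 prior points → Category Serious (10-13).
Level 28 falls in the 25-29 band.
Grid: Level 25-29 × Category Serious = 46-57 months.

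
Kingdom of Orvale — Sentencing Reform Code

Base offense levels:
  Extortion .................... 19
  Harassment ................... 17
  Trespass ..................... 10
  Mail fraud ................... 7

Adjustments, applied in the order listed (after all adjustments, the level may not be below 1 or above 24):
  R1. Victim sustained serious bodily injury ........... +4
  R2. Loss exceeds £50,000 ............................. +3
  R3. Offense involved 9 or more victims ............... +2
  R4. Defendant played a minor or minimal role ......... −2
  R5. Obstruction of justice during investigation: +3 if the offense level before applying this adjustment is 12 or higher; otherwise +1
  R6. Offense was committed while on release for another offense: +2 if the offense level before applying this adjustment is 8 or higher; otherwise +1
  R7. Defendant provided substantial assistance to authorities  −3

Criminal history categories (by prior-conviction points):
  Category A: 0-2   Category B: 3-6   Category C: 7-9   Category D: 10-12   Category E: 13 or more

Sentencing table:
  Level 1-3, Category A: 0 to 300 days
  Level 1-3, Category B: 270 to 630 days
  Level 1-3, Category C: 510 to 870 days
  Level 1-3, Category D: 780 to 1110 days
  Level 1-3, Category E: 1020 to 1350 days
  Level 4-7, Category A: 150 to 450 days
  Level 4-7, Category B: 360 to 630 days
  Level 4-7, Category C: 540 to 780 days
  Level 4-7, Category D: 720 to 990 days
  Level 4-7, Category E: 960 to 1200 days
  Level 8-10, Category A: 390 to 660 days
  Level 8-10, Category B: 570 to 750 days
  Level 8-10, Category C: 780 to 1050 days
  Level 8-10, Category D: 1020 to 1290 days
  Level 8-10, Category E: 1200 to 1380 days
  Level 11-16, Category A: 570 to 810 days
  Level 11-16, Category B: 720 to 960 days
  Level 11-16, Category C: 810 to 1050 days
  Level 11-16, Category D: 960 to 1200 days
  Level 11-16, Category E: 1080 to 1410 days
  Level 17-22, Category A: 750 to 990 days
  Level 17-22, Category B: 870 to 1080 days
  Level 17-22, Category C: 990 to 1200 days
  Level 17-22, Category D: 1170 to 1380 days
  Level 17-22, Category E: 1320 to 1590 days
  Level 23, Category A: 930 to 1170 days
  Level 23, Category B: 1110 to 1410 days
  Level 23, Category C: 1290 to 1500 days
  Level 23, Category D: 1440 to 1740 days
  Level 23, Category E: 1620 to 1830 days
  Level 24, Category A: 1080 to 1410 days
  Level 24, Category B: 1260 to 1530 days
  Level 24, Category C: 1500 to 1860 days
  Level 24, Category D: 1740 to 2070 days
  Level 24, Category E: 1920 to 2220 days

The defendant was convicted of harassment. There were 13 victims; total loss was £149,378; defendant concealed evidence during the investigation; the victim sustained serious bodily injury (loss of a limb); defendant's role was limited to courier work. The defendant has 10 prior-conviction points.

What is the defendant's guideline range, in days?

Base offense level for harassment: 17.
R1 applies: 17 + 4 = 21.
R2 applies: 21 + 3 = 24.
R3 applies: 24 + 2 = 26.
R4 applies: 26 − 2 = 24.
R5 applies (level before this adjustment is 24 ≥ 12, so +3): 24 + 3 = 27.
R6 does not apply.
Level 27 exceeds the maximum of 24; capped at 24.
Final offense level: 24.
Criminal history: 10 prior points → Category D (10-12).
Level 24 falls in the 24 band.
Grid: Level 24 × Category D = 1740-2070 days.

1740-2070 days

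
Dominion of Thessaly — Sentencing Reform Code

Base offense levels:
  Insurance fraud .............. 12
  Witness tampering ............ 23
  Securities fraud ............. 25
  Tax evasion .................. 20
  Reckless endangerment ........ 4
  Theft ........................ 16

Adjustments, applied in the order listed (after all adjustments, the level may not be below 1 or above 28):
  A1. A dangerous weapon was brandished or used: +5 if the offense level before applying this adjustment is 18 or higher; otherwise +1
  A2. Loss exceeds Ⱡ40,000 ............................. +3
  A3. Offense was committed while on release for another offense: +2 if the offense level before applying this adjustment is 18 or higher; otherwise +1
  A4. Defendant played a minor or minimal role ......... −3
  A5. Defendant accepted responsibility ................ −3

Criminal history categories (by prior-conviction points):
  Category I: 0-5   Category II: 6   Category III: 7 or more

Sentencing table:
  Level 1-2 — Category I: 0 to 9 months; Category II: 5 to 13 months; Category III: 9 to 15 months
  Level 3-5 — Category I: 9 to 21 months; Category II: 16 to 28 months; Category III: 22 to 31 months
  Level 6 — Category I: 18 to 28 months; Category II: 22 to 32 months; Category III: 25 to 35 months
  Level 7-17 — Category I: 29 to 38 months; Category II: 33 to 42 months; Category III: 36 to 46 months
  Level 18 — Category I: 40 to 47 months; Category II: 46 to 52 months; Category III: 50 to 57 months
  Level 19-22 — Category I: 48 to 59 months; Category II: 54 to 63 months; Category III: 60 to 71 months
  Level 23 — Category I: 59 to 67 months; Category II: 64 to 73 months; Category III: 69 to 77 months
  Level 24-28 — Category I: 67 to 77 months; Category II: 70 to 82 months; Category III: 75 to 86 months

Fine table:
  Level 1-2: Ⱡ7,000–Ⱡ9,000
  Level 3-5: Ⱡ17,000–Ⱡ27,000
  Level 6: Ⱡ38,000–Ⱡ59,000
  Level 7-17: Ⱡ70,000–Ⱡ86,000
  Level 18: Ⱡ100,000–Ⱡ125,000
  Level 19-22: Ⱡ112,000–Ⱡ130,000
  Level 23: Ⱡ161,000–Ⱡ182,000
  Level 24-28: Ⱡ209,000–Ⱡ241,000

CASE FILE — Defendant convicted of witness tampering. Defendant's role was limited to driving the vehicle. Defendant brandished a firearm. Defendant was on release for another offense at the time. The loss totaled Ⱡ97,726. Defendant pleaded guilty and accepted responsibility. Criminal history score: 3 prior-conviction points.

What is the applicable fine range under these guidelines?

Ⱡ209,000–Ⱡ241,000

Base offense level for witness tampering: 23.
A1 applies (level before this adjustment is 23 ≥ 18, so +5): 23 + 5 = 28.
A2 applies: 28 + 3 = 31.
A3 applies (level before this adjustment is 31 ≥ 18, so +2): 31 + 2 = 33.
A4 applies: 33 − 3 = 30.
A5 applies: 30 − 3 = 27.
Final offense level: 27.
Level 27 falls in the 24-28 band.
Fine table: Level 24-28 → Ⱡ209,000–Ⱡ241,000.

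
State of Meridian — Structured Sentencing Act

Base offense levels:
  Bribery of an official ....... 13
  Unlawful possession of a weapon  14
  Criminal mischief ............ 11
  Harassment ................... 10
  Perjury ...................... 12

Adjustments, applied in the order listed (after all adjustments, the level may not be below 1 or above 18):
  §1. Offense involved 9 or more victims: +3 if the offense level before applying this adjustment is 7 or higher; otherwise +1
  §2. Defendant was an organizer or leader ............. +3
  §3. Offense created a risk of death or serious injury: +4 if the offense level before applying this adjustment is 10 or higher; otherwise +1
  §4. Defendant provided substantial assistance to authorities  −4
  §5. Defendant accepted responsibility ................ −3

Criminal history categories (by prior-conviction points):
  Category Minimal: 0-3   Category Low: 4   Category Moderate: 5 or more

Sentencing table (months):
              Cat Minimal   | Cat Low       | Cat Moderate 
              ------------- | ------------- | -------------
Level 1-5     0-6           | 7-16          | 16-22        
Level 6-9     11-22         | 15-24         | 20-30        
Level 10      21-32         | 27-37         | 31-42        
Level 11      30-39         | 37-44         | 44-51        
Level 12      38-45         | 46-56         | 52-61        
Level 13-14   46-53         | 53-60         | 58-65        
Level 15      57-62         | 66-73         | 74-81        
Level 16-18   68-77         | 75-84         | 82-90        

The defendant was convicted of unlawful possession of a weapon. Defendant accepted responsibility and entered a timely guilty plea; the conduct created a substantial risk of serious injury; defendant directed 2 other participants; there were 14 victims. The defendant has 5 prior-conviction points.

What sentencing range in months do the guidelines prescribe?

Base offense level for unlawful possession of a weapon: 14.
§1 applies (level before this adjustment is 14 ≥ 7, so +3): 14 + 3 = 17.
§2 applies: 17 + 3 = 20.
§3 applies (level before this adjustment is 20 ≥ 10, so +4): 20 + 4 = 24.
§4 does not apply.
§5 applies: 24 − 3 = 21.
Level 21 exceeds the maximum of 18; capped at 18.
Final offense level: 18.
Criminal history: 5 prior points → Category Moderate (5+).
Level 18 falls in the 16-18 band.
Grid: Level 16-18 × Category Moderate = 82-90 months.

82-90 months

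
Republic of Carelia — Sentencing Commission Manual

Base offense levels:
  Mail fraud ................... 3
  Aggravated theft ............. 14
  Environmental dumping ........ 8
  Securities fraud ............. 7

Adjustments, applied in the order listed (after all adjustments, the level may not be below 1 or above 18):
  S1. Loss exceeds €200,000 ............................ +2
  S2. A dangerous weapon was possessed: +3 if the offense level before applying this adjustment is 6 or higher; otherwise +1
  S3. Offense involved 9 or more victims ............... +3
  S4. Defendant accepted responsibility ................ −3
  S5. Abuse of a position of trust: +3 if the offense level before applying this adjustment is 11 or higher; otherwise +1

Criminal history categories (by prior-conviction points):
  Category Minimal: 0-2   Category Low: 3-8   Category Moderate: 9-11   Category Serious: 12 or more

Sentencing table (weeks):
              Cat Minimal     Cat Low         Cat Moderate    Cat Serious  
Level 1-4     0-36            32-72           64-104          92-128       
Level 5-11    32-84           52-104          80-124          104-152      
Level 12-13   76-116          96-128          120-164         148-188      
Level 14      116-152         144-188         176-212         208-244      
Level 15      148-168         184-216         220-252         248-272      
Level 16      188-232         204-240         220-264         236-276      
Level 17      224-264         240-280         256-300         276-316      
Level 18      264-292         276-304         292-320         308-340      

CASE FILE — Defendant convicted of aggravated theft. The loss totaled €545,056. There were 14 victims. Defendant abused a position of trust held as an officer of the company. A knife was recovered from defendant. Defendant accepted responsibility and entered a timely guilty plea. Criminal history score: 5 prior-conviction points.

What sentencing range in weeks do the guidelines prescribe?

Base offense level for aggravated theft: 14.
S1 applies: 14 + 2 = 16.
S2 applies (level before this adjustment is 16 ≥ 6, so +3): 16 + 3 = 19.
S3 applies: 19 + 3 = 22.
S4 applies: 22 − 3 = 19.
S5 applies (level before this adjustment is 19 ≥ 11, so +3): 19 + 3 = 22.
Level 22 exceeds the maximum of 18; capped at 18.
Final offense level: 18.
Criminal history: 5 prior points → Category Low (3-8).
Level 18 falls in the 18 band.
Grid: Level 18 × Category Low = 276-304 weeks.

276-304 weeks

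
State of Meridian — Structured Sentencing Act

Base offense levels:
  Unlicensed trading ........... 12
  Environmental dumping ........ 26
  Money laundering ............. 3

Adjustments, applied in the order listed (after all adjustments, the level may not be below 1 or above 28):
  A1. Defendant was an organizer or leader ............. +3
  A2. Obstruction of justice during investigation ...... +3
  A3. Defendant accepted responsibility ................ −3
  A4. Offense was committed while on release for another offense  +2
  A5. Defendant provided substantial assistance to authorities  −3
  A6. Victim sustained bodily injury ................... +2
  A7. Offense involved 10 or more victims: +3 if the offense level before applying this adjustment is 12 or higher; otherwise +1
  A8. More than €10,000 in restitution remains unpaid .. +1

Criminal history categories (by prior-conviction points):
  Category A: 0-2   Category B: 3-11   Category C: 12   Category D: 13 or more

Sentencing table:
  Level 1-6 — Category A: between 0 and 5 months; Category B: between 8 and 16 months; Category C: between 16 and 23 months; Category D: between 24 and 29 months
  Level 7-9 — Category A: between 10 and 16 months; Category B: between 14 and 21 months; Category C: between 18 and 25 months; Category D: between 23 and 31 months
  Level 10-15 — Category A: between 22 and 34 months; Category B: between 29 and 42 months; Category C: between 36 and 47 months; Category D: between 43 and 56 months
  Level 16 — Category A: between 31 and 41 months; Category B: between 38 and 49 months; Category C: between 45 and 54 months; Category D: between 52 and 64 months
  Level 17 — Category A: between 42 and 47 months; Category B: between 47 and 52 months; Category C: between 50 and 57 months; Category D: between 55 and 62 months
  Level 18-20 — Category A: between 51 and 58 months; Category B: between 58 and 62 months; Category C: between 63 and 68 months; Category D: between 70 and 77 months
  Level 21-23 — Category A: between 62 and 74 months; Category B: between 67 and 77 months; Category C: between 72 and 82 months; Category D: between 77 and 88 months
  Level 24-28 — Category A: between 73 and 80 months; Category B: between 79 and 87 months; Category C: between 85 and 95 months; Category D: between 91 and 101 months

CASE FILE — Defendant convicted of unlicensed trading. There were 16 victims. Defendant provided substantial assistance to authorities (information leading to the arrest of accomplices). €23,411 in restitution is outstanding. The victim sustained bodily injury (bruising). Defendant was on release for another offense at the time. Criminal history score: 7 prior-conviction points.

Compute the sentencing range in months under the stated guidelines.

Base offense level for unlicensed trading: 12.
A2 does not apply.
A3 does not apply.
A4 applies: 12 + 2 = 14.
A5 applies: 14 − 3 = 11.
A6 applies: 11 + 2 = 13.
A7 applies (level before this adjustment is 13 ≥ 12, so +3): 13 + 3 = 16.
A8 applies: 16 + 1 = 17.
Final offense level: 17.
Criminal history: 7 prior points → Category B (3-11).
Level 17 falls in the 17 band.
Grid: Level 17 × Category B = 47-52 months.

47-52 months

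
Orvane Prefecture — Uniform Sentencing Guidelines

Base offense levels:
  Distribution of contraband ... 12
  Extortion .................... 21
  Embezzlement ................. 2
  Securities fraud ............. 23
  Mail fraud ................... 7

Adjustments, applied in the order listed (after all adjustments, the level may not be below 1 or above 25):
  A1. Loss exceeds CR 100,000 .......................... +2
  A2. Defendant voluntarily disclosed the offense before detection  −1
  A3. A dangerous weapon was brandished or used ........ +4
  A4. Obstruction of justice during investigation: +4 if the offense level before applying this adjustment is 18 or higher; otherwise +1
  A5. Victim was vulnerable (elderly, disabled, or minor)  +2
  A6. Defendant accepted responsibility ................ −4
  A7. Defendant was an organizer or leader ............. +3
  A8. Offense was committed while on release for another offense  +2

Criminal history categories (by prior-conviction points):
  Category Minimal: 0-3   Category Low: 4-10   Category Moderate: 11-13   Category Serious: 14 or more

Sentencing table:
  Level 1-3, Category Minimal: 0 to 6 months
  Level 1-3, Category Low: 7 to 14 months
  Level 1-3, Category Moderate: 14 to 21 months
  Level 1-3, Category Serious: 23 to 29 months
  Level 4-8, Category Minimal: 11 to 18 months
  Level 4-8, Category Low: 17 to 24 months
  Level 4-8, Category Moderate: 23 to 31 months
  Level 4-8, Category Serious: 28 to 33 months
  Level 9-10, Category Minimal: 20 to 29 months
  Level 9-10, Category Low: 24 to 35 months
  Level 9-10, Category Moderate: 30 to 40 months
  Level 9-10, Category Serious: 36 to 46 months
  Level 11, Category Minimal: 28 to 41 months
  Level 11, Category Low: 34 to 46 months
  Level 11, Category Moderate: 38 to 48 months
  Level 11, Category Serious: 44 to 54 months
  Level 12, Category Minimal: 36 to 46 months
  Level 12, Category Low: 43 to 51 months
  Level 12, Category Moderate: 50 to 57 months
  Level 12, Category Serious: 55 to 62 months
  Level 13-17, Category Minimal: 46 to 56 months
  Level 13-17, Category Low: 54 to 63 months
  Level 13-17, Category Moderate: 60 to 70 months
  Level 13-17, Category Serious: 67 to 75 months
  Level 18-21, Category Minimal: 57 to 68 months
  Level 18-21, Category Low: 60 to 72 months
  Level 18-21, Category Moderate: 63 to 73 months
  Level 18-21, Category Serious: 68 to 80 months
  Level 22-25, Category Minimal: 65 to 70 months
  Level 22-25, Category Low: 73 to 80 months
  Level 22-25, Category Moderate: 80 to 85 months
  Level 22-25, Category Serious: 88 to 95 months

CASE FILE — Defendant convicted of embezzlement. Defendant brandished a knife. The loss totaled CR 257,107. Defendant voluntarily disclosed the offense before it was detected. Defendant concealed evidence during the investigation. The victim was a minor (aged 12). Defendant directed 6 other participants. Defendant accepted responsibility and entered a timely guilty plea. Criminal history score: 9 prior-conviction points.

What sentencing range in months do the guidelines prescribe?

Base offense level for embezzlement: 2.
A1 applies: 2 + 2 = 4.
A2 applies: 4 − 1 = 3.
A3 applies: 3 + 4 = 7.
A4 applies (level before this adjustment is 7 < 18, so +1): 7 + 1 = 8.
A5 applies: 8 + 2 = 10.
A6 applies: 10 − 4 = 6.
A7 applies: 6 + 3 = 9.
A8 does not apply.
Final offense level: 9.
Criminal history: 9 prior points → Category Low (4-10).
Level 9 falls in the 9-10 band.
Grid: Level 9-10 × Category Low = 24-35 months.

24-35 months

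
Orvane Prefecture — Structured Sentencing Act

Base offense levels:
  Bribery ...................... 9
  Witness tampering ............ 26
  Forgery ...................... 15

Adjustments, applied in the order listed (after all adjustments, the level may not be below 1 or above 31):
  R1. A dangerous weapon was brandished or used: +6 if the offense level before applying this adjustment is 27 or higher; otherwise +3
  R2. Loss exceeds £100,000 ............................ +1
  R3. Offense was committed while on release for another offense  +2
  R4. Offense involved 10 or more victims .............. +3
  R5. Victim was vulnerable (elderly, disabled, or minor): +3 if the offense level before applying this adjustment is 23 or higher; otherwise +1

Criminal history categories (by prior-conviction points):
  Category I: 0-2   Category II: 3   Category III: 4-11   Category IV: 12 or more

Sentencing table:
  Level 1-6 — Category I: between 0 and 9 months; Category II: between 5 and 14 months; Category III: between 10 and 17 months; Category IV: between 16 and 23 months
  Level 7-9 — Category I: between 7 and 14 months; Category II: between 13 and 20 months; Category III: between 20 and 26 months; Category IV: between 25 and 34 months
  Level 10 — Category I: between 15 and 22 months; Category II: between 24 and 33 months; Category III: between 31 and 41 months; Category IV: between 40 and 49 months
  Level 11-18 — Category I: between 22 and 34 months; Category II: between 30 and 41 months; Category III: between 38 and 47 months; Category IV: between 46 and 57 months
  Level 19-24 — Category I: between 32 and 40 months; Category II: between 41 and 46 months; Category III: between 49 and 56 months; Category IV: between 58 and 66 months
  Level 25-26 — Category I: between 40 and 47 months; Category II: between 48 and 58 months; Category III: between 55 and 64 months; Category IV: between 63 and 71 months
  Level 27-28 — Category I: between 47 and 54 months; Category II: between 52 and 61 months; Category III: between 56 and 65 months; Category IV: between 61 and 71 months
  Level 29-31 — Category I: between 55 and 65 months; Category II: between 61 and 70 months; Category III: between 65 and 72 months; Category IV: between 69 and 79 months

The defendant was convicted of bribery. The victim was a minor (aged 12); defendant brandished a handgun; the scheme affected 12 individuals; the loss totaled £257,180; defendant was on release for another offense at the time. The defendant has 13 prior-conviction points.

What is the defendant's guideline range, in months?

Base offense level for bribery: 9.
R1 applies (level before this adjustment is 9 < 27, so +3): 9 + 3 = 12.
R2 applies: 12 + 1 = 13.
R3 applies: 13 + 2 = 15.
R4 applies: 15 + 3 = 18.
R5 applies (level before this adjustment is 18 < 23, so +1): 18 + 1 = 19.
Final offense level: 19.
Criminal history: 13 prior points → Category IV (12+).
Level 19 falls in the 19-24 band.
Grid: Level 19-24 × Category IV = 58-66 months.

58-66 months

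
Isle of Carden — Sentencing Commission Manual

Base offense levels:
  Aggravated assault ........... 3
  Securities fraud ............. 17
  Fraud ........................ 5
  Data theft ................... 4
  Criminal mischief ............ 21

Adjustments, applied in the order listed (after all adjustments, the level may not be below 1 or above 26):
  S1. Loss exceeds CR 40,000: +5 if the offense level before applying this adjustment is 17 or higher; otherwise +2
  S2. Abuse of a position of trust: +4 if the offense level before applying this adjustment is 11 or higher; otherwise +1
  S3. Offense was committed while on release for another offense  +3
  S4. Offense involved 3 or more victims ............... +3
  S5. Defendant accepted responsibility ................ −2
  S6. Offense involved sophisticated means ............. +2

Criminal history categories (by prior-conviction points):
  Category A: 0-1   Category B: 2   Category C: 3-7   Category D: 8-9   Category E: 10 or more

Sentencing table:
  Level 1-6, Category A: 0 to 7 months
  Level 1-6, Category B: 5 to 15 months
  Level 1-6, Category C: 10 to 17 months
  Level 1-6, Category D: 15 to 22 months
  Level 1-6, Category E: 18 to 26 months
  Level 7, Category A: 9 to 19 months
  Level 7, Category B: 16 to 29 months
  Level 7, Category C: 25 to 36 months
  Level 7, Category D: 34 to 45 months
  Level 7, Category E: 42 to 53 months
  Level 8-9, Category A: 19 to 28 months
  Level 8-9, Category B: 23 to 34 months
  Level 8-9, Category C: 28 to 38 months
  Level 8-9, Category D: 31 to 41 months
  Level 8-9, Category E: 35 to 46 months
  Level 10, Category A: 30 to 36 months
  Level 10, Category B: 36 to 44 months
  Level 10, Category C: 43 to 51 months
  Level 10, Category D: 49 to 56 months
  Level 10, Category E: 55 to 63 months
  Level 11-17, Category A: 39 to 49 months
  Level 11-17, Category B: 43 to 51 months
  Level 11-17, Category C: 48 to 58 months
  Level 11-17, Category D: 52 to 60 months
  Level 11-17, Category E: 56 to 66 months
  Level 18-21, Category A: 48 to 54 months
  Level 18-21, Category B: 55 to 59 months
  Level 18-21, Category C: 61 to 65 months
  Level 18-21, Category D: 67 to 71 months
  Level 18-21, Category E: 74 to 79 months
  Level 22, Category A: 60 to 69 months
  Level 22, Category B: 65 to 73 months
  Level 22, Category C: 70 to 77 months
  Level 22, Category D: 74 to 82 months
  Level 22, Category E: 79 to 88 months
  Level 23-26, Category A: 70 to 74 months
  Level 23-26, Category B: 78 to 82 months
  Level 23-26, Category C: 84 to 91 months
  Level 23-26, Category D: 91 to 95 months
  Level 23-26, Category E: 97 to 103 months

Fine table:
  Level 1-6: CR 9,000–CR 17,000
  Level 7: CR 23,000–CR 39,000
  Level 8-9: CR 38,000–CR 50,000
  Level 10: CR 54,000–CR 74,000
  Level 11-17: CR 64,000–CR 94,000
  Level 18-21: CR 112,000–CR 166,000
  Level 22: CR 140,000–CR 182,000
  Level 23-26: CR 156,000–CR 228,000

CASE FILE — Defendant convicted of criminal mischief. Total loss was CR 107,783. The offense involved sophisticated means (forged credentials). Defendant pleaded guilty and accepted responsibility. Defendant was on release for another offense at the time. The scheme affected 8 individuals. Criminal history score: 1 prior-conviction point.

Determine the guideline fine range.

CR 156,000–CR 228,000

Base offense level for criminal mischief: 21.
S1 applies (level before this adjustment is 21 ≥ 17, so +5): 21 + 5 = 26.
S3 applies: 26 + 3 = 29.
S4 applies: 29 + 3 = 32.
S5 applies: 32 − 2 = 30.
S6 applies: 30 + 2 = 32.
Level 32 exceeds the maximum of 26; capped at 26.
Final offense level: 26.
Level 26 falls in the 23-26 band.
Fine table: Level 23-26 → CR 156,000–CR 228,000.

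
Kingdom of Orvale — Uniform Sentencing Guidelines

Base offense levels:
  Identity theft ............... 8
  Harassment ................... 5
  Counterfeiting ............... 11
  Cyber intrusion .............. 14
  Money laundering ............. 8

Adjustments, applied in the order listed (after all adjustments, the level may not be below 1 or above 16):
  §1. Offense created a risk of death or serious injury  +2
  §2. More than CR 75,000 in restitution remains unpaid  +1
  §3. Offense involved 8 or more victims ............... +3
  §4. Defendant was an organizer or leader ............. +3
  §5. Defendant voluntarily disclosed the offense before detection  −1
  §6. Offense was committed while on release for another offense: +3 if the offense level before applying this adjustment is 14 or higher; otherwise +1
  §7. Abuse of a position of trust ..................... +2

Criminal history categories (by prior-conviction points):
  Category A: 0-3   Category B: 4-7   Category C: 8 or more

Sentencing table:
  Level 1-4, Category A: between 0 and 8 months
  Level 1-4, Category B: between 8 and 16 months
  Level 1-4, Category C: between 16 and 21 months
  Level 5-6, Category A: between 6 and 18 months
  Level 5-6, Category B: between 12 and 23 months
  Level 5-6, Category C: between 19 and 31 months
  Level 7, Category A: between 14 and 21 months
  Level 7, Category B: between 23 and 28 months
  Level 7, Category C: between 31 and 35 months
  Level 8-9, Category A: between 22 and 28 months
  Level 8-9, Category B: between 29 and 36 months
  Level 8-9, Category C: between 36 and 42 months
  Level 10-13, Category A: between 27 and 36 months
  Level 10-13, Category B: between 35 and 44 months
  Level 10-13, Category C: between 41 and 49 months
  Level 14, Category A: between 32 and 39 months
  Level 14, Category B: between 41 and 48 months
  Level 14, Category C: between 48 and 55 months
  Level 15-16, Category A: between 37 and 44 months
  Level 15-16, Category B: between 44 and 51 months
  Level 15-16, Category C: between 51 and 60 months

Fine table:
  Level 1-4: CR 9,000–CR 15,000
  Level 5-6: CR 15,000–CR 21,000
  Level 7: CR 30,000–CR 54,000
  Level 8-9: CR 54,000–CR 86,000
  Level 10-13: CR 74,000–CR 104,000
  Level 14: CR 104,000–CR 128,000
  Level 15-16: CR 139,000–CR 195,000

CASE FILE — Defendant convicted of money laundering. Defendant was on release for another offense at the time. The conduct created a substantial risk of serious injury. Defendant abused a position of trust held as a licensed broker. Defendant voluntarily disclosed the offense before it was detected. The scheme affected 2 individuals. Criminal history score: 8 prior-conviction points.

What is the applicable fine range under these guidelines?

CR 74,000–CR 104,000

Base offense level for money laundering: 8.
§1 applies: 8 + 2 = 10.
§2 does not apply.
§3 does not apply.
§4 does not apply.
§5 applies: 10 − 1 = 9.
§6 applies (level before this adjustment is 9 < 14, so +1): 9 + 1 = 10.
§7 applies: 10 + 2 = 12.
Final offense level: 12.
Level 12 falls in the 10-13 band.
Fine table: Level 10-13 → CR 74,000–CR 104,000.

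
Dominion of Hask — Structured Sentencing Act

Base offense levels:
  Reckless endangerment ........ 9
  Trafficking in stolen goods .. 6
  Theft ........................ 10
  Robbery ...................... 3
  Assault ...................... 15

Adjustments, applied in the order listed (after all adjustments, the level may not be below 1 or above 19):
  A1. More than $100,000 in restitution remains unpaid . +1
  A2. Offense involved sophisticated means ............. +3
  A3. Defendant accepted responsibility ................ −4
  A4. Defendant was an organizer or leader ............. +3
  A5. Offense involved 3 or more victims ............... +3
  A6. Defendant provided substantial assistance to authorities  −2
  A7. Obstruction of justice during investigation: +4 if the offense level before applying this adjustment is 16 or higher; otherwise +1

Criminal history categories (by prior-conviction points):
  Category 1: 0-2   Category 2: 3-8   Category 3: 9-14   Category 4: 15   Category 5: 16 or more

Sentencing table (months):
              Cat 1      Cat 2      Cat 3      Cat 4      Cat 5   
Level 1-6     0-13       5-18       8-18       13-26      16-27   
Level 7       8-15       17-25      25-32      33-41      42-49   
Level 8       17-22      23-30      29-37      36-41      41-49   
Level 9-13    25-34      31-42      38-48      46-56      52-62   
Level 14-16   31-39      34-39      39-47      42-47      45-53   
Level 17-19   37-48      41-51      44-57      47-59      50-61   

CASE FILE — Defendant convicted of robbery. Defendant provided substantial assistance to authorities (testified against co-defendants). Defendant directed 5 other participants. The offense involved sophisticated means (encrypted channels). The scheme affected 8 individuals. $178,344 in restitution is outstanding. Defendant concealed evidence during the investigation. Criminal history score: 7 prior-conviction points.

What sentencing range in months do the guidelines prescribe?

31-42 months

Base offense level for robbery: 3.
A1 applies: 3 + 1 = 4.
A2 applies: 4 + 3 = 7.
A3 does not apply.
A4 applies: 7 + 3 = 10.
A5 applies: 10 + 3 = 13.
A6 applies: 13 − 2 = 11.
A7 applies (level before this adjustment is 11 < 16, so +1): 11 + 1 = 12.
Final offense level: 12.
Criminal history: 7 prior points → Category 2 (3-8).
Level 12 falls in the 9-13 band.
Grid: Level 9-13 × Category 2 = 31-42 months.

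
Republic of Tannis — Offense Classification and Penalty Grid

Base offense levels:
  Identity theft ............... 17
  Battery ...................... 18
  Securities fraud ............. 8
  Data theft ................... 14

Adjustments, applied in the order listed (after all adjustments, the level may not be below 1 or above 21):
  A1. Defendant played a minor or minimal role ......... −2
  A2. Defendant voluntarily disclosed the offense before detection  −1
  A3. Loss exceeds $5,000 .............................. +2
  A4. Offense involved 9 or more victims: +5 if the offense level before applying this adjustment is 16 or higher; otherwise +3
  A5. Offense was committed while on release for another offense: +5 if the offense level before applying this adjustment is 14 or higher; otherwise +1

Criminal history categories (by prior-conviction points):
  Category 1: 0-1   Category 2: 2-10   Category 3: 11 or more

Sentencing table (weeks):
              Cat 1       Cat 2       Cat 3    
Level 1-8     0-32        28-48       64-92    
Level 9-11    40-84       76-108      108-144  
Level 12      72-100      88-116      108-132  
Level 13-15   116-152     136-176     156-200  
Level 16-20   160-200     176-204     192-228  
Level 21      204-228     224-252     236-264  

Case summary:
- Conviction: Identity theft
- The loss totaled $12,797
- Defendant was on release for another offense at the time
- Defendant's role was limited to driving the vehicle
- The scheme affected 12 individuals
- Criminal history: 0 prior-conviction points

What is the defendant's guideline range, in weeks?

204-228 weeks

Base offense level for identity theft: 17.
A1 applies: 17 − 2 = 15.
A3 applies: 15 + 2 = 17.
A4 applies (level before this adjustment is 17 ≥ 16, so +5): 17 + 5 = 22.
A5 applies (level before this adjustment is 22 ≥ 14, so +5): 22 + 5 = 27.
Level 27 exceeds the maximum of 21; capped at 21.
Final offense level: 21.
Criminal history: 0 prior points → Category 1 (0-1).
Level 21 falls in the 21 band.
Grid: Level 21 × Category 1 = 204-228 weeks.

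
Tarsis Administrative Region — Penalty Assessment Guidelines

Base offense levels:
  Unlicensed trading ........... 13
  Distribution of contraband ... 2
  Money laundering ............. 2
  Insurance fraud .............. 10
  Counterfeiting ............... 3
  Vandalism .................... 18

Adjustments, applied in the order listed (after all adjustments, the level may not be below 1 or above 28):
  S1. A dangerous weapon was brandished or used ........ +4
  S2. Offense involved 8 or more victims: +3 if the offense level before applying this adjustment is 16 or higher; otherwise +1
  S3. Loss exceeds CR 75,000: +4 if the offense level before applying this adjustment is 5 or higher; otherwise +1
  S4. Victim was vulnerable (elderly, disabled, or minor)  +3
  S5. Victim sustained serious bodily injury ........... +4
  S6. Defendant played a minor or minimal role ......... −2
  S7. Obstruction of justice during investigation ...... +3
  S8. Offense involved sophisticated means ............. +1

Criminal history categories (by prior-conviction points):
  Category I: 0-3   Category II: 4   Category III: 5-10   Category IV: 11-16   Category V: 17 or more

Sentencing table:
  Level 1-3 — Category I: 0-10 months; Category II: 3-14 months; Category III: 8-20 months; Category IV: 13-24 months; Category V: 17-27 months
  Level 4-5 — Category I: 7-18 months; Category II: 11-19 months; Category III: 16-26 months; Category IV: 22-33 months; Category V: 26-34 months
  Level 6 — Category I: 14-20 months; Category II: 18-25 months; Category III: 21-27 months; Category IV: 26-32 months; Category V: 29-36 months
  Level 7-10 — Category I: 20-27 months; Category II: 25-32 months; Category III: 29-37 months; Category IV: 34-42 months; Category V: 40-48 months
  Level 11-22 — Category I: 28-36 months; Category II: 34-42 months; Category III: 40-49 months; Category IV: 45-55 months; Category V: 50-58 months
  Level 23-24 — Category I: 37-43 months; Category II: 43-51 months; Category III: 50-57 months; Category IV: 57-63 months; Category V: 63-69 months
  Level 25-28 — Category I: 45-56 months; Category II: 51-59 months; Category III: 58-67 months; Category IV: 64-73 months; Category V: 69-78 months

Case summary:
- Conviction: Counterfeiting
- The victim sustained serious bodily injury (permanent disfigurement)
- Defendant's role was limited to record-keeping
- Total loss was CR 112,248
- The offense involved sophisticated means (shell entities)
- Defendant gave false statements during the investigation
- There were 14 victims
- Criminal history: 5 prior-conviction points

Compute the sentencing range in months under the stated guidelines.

40-49 months

Base offense level for counterfeiting: 3.
S2 applies (level before this adjustment is 3 < 16, so +1): 3 + 1 = 4.
S3 applies (level before this adjustment is 4 < 5, so +1): 4 + 1 = 5.
S5 applies: 5 + 4 = 9.
S6 applies: 9 − 2 = 7.
S7 applies: 7 + 3 = 10.
S8 applies: 10 + 1 = 11.
Final offense level: 11.
Criminal history: 5 prior points → Category III (5-10).
Level 11 falls in the 11-22 band.
Grid: Level 11-22 × Category III = 40-49 months.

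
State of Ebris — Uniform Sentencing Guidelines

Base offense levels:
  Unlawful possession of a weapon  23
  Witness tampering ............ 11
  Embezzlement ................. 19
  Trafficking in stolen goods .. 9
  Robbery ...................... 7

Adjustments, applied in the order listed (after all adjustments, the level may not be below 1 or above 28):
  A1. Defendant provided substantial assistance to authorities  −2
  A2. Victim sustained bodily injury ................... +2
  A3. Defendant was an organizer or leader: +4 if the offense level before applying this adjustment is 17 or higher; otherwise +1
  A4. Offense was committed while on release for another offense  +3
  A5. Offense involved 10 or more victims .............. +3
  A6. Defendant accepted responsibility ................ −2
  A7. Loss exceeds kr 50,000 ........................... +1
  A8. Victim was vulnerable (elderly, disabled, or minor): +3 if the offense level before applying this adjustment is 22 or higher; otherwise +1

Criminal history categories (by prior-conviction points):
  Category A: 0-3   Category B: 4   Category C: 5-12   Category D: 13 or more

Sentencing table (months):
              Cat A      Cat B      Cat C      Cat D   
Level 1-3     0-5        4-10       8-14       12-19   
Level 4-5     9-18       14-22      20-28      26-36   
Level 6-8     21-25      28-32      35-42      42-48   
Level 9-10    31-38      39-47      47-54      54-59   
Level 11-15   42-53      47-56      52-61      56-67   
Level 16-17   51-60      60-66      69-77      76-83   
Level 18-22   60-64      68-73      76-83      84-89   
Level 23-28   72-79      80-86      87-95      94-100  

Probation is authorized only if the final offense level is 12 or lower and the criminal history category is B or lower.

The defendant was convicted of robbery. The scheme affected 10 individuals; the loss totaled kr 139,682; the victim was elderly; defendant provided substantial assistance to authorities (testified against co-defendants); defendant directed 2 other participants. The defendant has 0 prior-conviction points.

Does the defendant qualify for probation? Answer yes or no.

Base offense level for robbery: 7.
A1 applies: 7 − 2 = 5.
A2 does not apply.
A3 applies (level before this adjustment is 5 < 17, so +1): 5 + 1 = 6.
A5 applies: 6 + 3 = 9.
A7 applies: 9 + 1 = 10.
A8 applies (level before this adjustment is 10 < 22, so +1): 10 + 1 = 11.
Final offense level: 11.
Criminal history: 0 prior points → Category A (0-3).
Level 11 falls in the 11-15 band.
Grid: Level 11-15 × Category A = 42-53 months.
Probation check: level 11 ≤ 12 and category A ≤ B → eligible.

Yes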